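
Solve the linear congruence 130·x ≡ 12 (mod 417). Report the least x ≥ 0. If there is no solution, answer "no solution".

45

First find gcd(130, 417):
417 = 3×130 + 27
130 = 4×27 + 22
27 = 1×22 + 5
22 = 4×5 + 2
5 = 2×2 + 1
2 = 2×1 + 0
gcd = 1, so a unique solution mod 417 exists.
Back-substitute for the Bézout coefficients:
1 = 5 − 2·2
1 = −2·22 + 9·5
1 = 9·27 − 11·22
1 = −11·130 + 53·27
1 = 53·417 − 170·130
So 130·(-170) ≡ 1 (mod 417), giving 130⁻¹ ≡ 247.
x ≡ 130⁻¹·12 ≡ 247·12 ≡ 45 (mod 417).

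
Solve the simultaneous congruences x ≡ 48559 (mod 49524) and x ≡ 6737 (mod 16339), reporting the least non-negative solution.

358255651

Write x = 48559 + 49524·k. Then 49524·k ≡ 6737 − 48559 ≡ 7195 (mod 16339).
Need 49524⁻¹ mod 16339. Extended Euclid on (16339, 507):
16339 = 32·507 + 115
507 = 4·115 + 47
115 = 2·47 + 21
47 = 2·21 + 5
21 = 4·5 + 1
5 = 5·1 + 0
Back-substitute:
1 = 21 − 4·5
1 = −4·47 + 9·21
1 = 9·115 − 22·47
1 = −22·507 + 97·115
1 = 97·16339 − 3126·507
49524⁻¹ ≡ 13213 (mod 16339), so k ≡ 13213·7195 ≡ 7233 (mod 16339).
x = 48559 + 49524·7233 = 358255651.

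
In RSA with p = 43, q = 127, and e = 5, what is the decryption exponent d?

2117

φ(n) = (p−1)(q−1) = 42·126 = 5292.
Need d with 5·d ≡ 1 (mod 5292). Apply the extended Euclidean algorithm:
5292 = 1058·5 + 2
5 = 2·2 + 1
2 = 2·1 + 0
Back-substitute:
1 = 5 − 2·2
1 = −2·5292 + 2117·5
So 5·2117 ≡ 1 (mod 5292), hence d = 2117.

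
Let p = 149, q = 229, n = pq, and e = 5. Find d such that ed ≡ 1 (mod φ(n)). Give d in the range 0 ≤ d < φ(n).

φ(n) = (p−1)(q−1) = 148·228 = 33744.
Need d with 5·d ≡ 1 (mod 33744). Apply the extended Euclidean algorithm:
33744 = 6748*5 + 4
5 = 1*4 + 1
4 = 4*1 + 0
Back-substitute:
1 = 5 − 4
1 = −33744 + 6749·5
So 5·6749 ≡ 1 (mod 33744), hence d = 6749.

6749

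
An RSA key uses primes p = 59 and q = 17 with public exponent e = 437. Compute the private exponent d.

φ(n) = (p−1)(q−1) = 58·16 = 928.
Need d with 437·d ≡ 1 (mod 928). Apply the extended Euclidean algorithm:
928 = 2·437 + 54
437 = 8·54 + 5
54 = 10·5 + 4
5 = 1·4 + 1
4 = 4·1 + 0
Back-substitute:
1 = 5 − 4
1 = −54 + 11·5
1 = 11·437 − 89·54
1 = −89·928 + 189·437
So 437·189 ≡ 1 (mod 928), hence d = 189.

189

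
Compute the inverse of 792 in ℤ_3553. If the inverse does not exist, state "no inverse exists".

no inverse exists

Compute gcd(792, 3553):
3553 = 4·792 + 385
792 = 2·385 + 22
385 = 17·22 + 11
22 = 2·11 + 0
gcd(792, 3553) = 11 ≠ 1, so 792 has no multiplicative inverse modulo 3553.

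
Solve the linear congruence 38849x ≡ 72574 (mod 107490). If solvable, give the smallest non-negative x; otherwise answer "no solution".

First find gcd(38849, 107490):
107490 = 2·38849 + 29792
38849 = 1·29792 + 9057
29792 = 3·9057 + 2621
9057 = 3·2621 + 1194
2621 = 2·1194 + 233
1194 = 5·233 + 29
233 = 8·29 + 1
29 = 29·1 + 0
gcd = 1, so a unique solution mod 107490 exists.
Back-substitute for the Bézout coefficients:
1 = 233 − 8·29
1 = −8·1194 + 41·233
1 = 41·2621 − 90·1194
1 = −90·9057 + 311·2621
1 = 311·29792 − 1023·9057
1 = −1023·38849 + 1334·29792
1 = 1334·107490 − 3691·38849
So 38849·(-3691) ≡ 1 (mod 107490), giving 38849⁻¹ ≡ 103799.
x ≡ 38849⁻¹·72574 ≡ 103799·72574 ≡ 101936 (mod 107490).

101936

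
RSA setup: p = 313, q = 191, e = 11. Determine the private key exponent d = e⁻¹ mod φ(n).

53891

φ(n) = (p−1)(q−1) = 312·190 = 59280.
Need d with 11·d ≡ 1 (mod 59280). Apply the extended Euclidean algorithm:
59280 = 5389×11 + 1
11 = 11×1 + 0
Back-substitute:
1 = 59280 − 5389·11
So 11·(-5389) ≡ 1 (mod 59280), hence d ≡ -5389 ≡ 53891 (mod 59280).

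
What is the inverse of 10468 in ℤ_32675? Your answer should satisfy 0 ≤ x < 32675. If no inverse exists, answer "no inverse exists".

Extended Euclidean algorithm:
32675 = 3·10468 + 1271
10468 = 8·1271 + 300
1271 = 4·300 + 71
300 = 4·71 + 16
71 = 4·16 + 7
16 = 2·7 + 2
7 = 3·2 + 1
2 = 2·1 + 0
gcd = 1, so the inverse exists. Back-substitute:
1 = 7 − 3·2
1 = −3·16 + 7·7
1 = 7·71 − 31·16
1 = −31·300 + 131·71
1 = 131·1271 − 555·300
1 = −555·10468 + 4571·1271
1 = 4571·32675 − 14268·10468
So 10468·(-14268) ≡ 1 (mod 32675), and -14268 ≡ 18407 (mod 32675).

18407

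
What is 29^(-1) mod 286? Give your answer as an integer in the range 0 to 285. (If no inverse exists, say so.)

Extended Euclidean algorithm:
286 = 9*29 + 25
29 = 1*25 + 4
25 = 6*4 + 1
4 = 4*1 + 0
Since gcd(29, 286) = 1, back-substitute to write 1 as a combination:
1 = 25 − 6·4
1 = −6·29 + 7·25
1 = 7·286 − 69·29
So 29·(-69) ≡ 1 (mod 286), and -69 ≡ 217 (mod 286).

217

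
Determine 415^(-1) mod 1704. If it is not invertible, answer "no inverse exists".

Run Euclid on (1704, 415):
1704 = 4*415 + 44
415 = 9*44 + 19
44 = 2*19 + 6
19 = 3*6 + 1
6 = 6*1 + 0
Since gcd(415, 1704) = 1, back-substitute to write 1 as a combination:
1 = 19 − 3·6
1 = −3·44 + 7·19
1 = 7·415 − 66·44
1 = −66·1704 + 271·415
So 415·271 ≡ 1 (mod 1704).

271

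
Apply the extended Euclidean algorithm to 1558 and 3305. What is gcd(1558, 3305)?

Apply Euclid's algorithm to 3305 and 1558:
3305 = 2×1558 + 189
1558 = 8×189 + 46
189 = 4×46 + 5
46 = 9×5 + 1
5 = 5×1 + 0
gcd(1558, 3305) = 1.
Express as a combination:
1 = 46 − 9·5
1 = −9·189 + 37·46
1 = 37·1558 − 305·189
1 = −305·3305 + 647·1558
So 1 = (-305)·3305 + (647)·1558.

1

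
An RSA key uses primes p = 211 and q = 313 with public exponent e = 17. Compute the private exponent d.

30833

φ(n) = (p−1)(q−1) = 210·312 = 65520.
Need d with 17·d ≡ 1 (mod 65520). Apply the extended Euclidean algorithm:
65520 = 3854*17 + 2
17 = 8*2 + 1
2 = 2*1 + 0
Back-substitute:
1 = 17 − 8·2
1 = −8·65520 + 30833·17
So 17·30833 ≡ 1 (mod 65520), hence d = 30833.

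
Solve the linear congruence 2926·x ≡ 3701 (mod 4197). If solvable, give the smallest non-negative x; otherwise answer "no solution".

2969

First find gcd(2926, 4197):
4197 = 1×2926 + 1271
2926 = 2×1271 + 384
1271 = 3×384 + 119
384 = 3×119 + 27
119 = 4×27 + 11
27 = 2×11 + 5
11 = 2×5 + 1
5 = 5×1 + 0
gcd = 1, so a unique solution mod 4197 exists.
Back-substitute for the Bézout coefficients:
1 = 11 − 2·5
1 = −2·27 + 5·11
1 = 5·119 − 22·27
1 = −22·384 + 71·119
1 = 71·1271 − 235·384
1 = −235·2926 + 541·1271
1 = 541·4197 − 776·2926
So 2926·(-776) ≡ 1 (mod 4197), giving 2926⁻¹ ≡ 3421.
x ≡ 2926⁻¹·3701 ≡ 3421·3701 ≡ 2969 (mod 4197).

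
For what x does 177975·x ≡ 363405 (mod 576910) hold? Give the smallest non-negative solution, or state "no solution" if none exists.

First find gcd(177975, 576910):
576910 = 3×177975 + 42985
177975 = 4×42985 + 6035
42985 = 7×6035 + 740
6035 = 8×740 + 115
740 = 6×115 + 50
115 = 2×50 + 15
50 = 3×15 + 5
15 = 3×5 + 0
gcd = 5 and 5 | 363405, so solutions exist. Divide through by 5: 35595x ≡ 72681 (mod 115382).
Now find 35595⁻¹ mod 115382:
115382 = 3·35595 + 8597
35595 = 4·8597 + 1207
8597 = 7·1207 + 148
1207 = 8·148 + 23
148 = 6·23 + 10
23 = 2·10 + 3
10 = 3·3 + 1
3 = 3·1 + 0
Back-substitute:
1 = 10 − 3·3
1 = −3·23 + 7·10
1 = 7·148 − 45·23
1 = −45·1207 + 367·148
1 = 367·8597 − 2614·1207
1 = −2614·35595 + 10823·8597
1 = 10823·115382 − 35083·35595
So 35595·(-35083) ≡ 1 (mod 115382), i.e. 35595⁻¹ ≡ 80299.
Then x ≡ 80299·72681 ≡ 74677 (mod 115382); the smallest non-negative solution is x = 74677.

74677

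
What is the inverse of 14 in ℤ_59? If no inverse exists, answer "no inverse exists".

38

Extended Euclidean algorithm:
59 = 4×14 + 3
14 = 4×3 + 2
3 = 1×2 + 1
2 = 2×1 + 0
gcd = 1, so the inverse exists. Back-substitute:
1 = 3 − 2
1 = −14 + 5·3
1 = 5·59 − 21·14
So 14·(-21) ≡ 1 (mod 59), and -21 ≡ 38 (mod 59).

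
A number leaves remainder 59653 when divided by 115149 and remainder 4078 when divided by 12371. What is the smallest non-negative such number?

576034951

Write x = 59653 + 115149·k. Then 115149·k ≡ 4078 − 59653 ≡ 6280 (mod 12371).
Need 115149⁻¹ mod 12371. Extended Euclid on (12371, 3810):
12371 = 3·3810 + 941
3810 = 4·941 + 46
941 = 20·46 + 21
46 = 2·21 + 4
21 = 5·4 + 1
4 = 4·1 + 0
Back-substitute:
1 = 21 − 5·4
1 = −5·46 + 11·21
1 = 11·941 − 225·46
1 = −225·3810 + 911·941
1 = 911·12371 − 2958·3810
115149⁻¹ ≡ 9413 (mod 12371), so k ≡ 9413·6280 ≡ 5002 (mod 12371).
x = 59653 + 115149·5002 = 576034951.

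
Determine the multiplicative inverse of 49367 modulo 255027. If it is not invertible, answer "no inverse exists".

150644

Run Euclid on (255027, 49367):
255027 = 5*49367 + 8192
49367 = 6*8192 + 215
8192 = 38*215 + 22
215 = 9*22 + 17
22 = 1*17 + 5
17 = 3*5 + 2
5 = 2*2 + 1
2 = 2*1 + 0
The gcd is 1. Working backward:
1 = 5 − 2·2
1 = −2·17 + 7·5
1 = 7·22 − 9·17
1 = −9·215 + 88·22
1 = 88·8192 − 3353·215
1 = −3353·49367 + 20206·8192
1 = 20206·255027 − 104383·49367
So 49367·(-104383) ≡ 1 (mod 255027), and -104383 ≡ 150644 (mod 255027).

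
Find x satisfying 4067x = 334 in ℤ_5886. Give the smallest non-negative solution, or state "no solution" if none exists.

First find gcd(4067, 5886):
5886 = 1×4067 + 1819
4067 = 2×1819 + 429
1819 = 4×429 + 103
429 = 4×103 + 17
103 = 6×17 + 1
17 = 17×1 + 0
gcd = 1, so a unique solution mod 5886 exists.
Back-substitute for the Bézout coefficients:
1 = 103 − 6·17
1 = −6·429 + 25·103
1 = 25·1819 − 106·429
1 = −106·4067 + 237·1819
1 = 237·5886 − 343·4067
So 4067·(-343) ≡ 1 (mod 5886), giving 4067⁻¹ ≡ 5543.
x ≡ 4067⁻¹·334 ≡ 5543·334 ≡ 3158 (mod 5886).

3158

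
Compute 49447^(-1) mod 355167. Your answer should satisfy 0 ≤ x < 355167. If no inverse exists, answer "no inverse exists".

Apply the Euclidean algorithm to 355167 and 49447:
355167 = 7×49447 + 9038
49447 = 5×9038 + 4257
9038 = 2×4257 + 524
4257 = 8×524 + 65
524 = 8×65 + 4
65 = 16×4 + 1
4 = 4×1 + 0
Since gcd(49447, 355167) = 1, back-substitute to write 1 as a combination:
1 = 65 − 16·4
1 = −16·524 + 129·65
1 = 129·4257 − 1048·524
1 = −1048·9038 + 2225·4257
1 = 2225·49447 − 12173·9038
1 = −12173·355167 + 87436·49447
So 49447·87436 ≡ 1 (mod 355167).

87436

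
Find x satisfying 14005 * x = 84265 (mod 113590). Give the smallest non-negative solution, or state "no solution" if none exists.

First find gcd(14005, 113590):
113590 = 8·14005 + 1550
14005 = 9·1550 + 55
1550 = 28·55 + 10
55 = 5·10 + 5
10 = 2·5 + 0
gcd = 5 and 5 | 84265, so solutions exist. Divide through by 5: 2801x ≡ 16853 (mod 22718).
Now find 2801⁻¹ mod 22718:
22718 = 8*2801 + 310
2801 = 9*310 + 11
310 = 28*11 + 2
11 = 5*2 + 1
2 = 2*1 + 0
Back-substitute:
1 = 11 − 5·2
1 = −5·310 + 141·11
1 = 141·2801 − 1274·310
1 = −1274·22718 + 10333·2801
So 2801⁻¹ ≡ 10333 (mod 22718).
Then x ≡ 10333·16853 ≡ 8579 (mod 22718); the smallest non-negative solution is x = 8579.

8579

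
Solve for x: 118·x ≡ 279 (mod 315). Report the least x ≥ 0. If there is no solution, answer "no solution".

288

First find gcd(118, 315):
315 = 2*118 + 79
118 = 1*79 + 39
79 = 2*39 + 1
39 = 39*1 + 0
gcd = 1, so a unique solution mod 315 exists.
Back-substitute for the Bézout coefficients:
1 = 79 − 2·39
1 = −2·118 + 3·79
1 = 3·315 − 8·118
So 118·(-8) ≡ 1 (mod 315), giving 118⁻¹ ≡ 307.
x ≡ 118⁻¹·279 ≡ 307·279 ≡ 288 (mod 315).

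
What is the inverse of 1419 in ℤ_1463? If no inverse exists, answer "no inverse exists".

Euclidean algorithm on 1463, 1419:
1463 = 1×1419 + 44
1419 = 32×44 + 11
44 = 4×11 + 0
The gcd is 11, not 1, hence no inverse exists.

no inverse exists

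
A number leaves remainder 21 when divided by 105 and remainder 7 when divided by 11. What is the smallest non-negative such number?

Write x = 21 + 105·k. Then 105·k ≡ 7 − 21 ≡ 8 (mod 11).
Need 105⁻¹ mod 11. Extended Euclid on (11, 6):
11 = 1*6 + 5
6 = 1*5 + 1
5 = 5*1 + 0
Back-substitute:
1 = 6 − 5
1 = −11 + 2·6
105⁻¹ ≡ 2 (mod 11), so k ≡ 2·8 ≡ 5 (mod 11).
x = 21 + 105·5 = 546.

546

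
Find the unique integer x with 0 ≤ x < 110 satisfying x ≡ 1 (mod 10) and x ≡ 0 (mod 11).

11

Write x = 1 + 10·k. Then 10·k ≡ 0 − 1 ≡ 10 (mod 11).
Need 10⁻¹ mod 11. Extended Euclid on (11, 10):
11 = 1×10 + 1
10 = 10×1 + 0
Back-substitute:
1 = 11 − 10
10⁻¹ ≡ 10 (mod 11), so k ≡ 10·10 ≡ 1 (mod 11).
x = 1 + 10·1 = 11.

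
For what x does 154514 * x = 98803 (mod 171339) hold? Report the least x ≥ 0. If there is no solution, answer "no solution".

158624

First find gcd(154514, 171339):
171339 = 1·154514 + 16825
154514 = 9·16825 + 3089
16825 = 5·3089 + 1380
3089 = 2·1380 + 329
1380 = 4·329 + 64
329 = 5·64 + 9
64 = 7·9 + 1
9 = 9·1 + 0
gcd = 1, so a unique solution mod 171339 exists.
Back-substitute for the Bézout coefficients:
1 = 64 − 7·9
1 = −7·329 + 36·64
1 = 36·1380 − 151·329
1 = −151·3089 + 338·1380
1 = 338·16825 − 1841·3089
1 = −1841·154514 + 16907·16825
1 = 16907·171339 − 18748·154514
So 154514·(-18748) ≡ 1 (mod 171339), giving 154514⁻¹ ≡ 152591.
x ≡ 154514⁻¹·98803 ≡ 152591·98803 ≡ 158624 (mod 171339).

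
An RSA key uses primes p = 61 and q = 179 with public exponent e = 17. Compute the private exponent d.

2513

φ(n) = (p−1)(q−1) = 60·178 = 10680.
Need d with 17·d ≡ 1 (mod 10680). Apply the extended Euclidean algorithm:
10680 = 628·17 + 4
17 = 4·4 + 1
4 = 4·1 + 0
Back-substitute:
1 = 17 − 4·4
1 = −4·10680 + 2513·17
So 17·2513 ≡ 1 (mod 10680), hence d = 2513.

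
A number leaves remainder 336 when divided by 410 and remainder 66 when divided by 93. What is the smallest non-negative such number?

Write x = 336 + 410·k. Then 410·k ≡ 66 − 336 ≡ 9 (mod 93).
Need 410⁻¹ mod 93. Extended Euclid on (93, 38):
93 = 2·38 + 17
38 = 2·17 + 4
17 = 4·4 + 1
4 = 4·1 + 0
Back-substitute:
1 = 17 − 4·4
1 = −4·38 + 9·17
1 = 9·93 − 22·38
410⁻¹ ≡ 71 (mod 93), so k ≡ 71·9 ≡ 81 (mod 93).
x = 336 + 410·81 = 33546.

33546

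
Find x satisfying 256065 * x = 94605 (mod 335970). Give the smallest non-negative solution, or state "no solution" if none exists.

1441

First find gcd(256065, 335970):
335970 = 1·256065 + 79905
256065 = 3·79905 + 16350
79905 = 4·16350 + 14505
16350 = 1·14505 + 1845
14505 = 7·1845 + 1590
1845 = 1·1590 + 255
1590 = 6·255 + 60
255 = 4·60 + 15
60 = 4·15 + 0
gcd = 15 and 15 | 94605, so solutions exist. Divide through by 15: 17071x ≡ 6307 (mod 22398).
Now find 17071⁻¹ mod 22398:
22398 = 1×17071 + 5327
17071 = 3×5327 + 1090
5327 = 4×1090 + 967
1090 = 1×967 + 123
967 = 7×123 + 106
123 = 1×106 + 17
106 = 6×17 + 4
17 = 4×4 + 1
4 = 4×1 + 0
Back-substitute:
1 = 17 − 4·4
1 = −4·106 + 25·17
1 = 25·123 − 29·106
1 = −29·967 + 228·123
1 = 228·1090 − 257·967
1 = −257·5327 + 1256·1090
1 = 1256·17071 − 4025·5327
1 = −4025·22398 + 5281·17071
So 17071⁻¹ ≡ 5281 (mod 22398).
Then x ≡ 5281·6307 ≡ 1441 (mod 22398); the smallest non-negative solution is x = 1441.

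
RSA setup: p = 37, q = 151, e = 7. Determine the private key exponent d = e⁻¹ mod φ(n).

φ(n) = (p−1)(q−1) = 36·150 = 5400.
Need d with 7·d ≡ 1 (mod 5400). Apply the extended Euclidean algorithm:
5400 = 771·7 + 3
7 = 2·3 + 1
3 = 3·1 + 0
Back-substitute:
1 = 7 − 2·3
1 = −2·5400 + 1543·7
So 7·1543 ≡ 1 (mod 5400), hence d = 1543.

1543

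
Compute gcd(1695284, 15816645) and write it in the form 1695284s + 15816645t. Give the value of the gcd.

Repeated division:
15816645 = 9×1695284 + 559089
1695284 = 3×559089 + 18017
559089 = 31×18017 + 562
18017 = 32×562 + 33
562 = 17×33 + 1
33 = 33×1 + 0
gcd(1695284, 15816645) = 1.
Working backward:
1 = 562 − 17·33
1 = −17·18017 + 545·562
1 = 545·559089 − 16912·18017
1 = −16912·1695284 + 51281·559089
1 = 51281·15816645 − 478441·1695284
So 1 = (51281)·15816645 + (-478441)·1695284.

1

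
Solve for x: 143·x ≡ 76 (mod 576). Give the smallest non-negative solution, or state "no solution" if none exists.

First find gcd(143, 576):
576 = 4*143 + 4
143 = 35*4 + 3
4 = 1*3 + 1
3 = 3*1 + 0
gcd = 1, so a unique solution mod 576 exists.
Back-substitute for the Bézout coefficients:
1 = 4 − 3
1 = −143 + 36·4
1 = 36·576 − 145·143
So 143·(-145) ≡ 1 (mod 576), giving 143⁻¹ ≡ 431.
x ≡ 143⁻¹·76 ≡ 431·76 ≡ 500 (mod 576).

500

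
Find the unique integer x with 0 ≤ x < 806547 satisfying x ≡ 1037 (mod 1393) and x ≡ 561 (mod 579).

612564

Write x = 1037 + 1393·k. Then 1393·k ≡ 561 − 1037 ≡ 103 (mod 579).
Need 1393⁻¹ mod 579. Extended Euclid on (579, 235):
579 = 2·235 + 109
235 = 2·109 + 17
109 = 6·17 + 7
17 = 2·7 + 3
7 = 2·3 + 1
3 = 3·1 + 0
Back-substitute:
1 = 7 − 2·3
1 = −2·17 + 5·7
1 = 5·109 − 32·17
1 = −32·235 + 69·109
1 = 69·579 − 170·235
1393⁻¹ ≡ 409 (mod 579), so k ≡ 409·103 ≡ 439 (mod 579).
x = 1037 + 1393·439 = 612564.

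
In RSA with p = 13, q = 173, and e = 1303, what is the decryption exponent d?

1687

φ(n) = (p−1)(q−1) = 12·172 = 2064.
Need d with 1303·d ≡ 1 (mod 2064). Apply the extended Euclidean algorithm:
2064 = 1*1303 + 761
1303 = 1*761 + 542
761 = 1*542 + 219
542 = 2*219 + 104
219 = 2*104 + 11
104 = 9*11 + 5
11 = 2*5 + 1
5 = 5*1 + 0
Back-substitute:
1 = 11 − 2·5
1 = −2·104 + 19·11
1 = 19·219 − 40·104
1 = −40·542 + 99·219
1 = 99·761 − 139·542
1 = −139·1303 + 238·761
1 = 238·2064 − 377·1303
So 1303·(-377) ≡ 1 (mod 2064), hence d ≡ -377 ≡ 1687 (mod 2064).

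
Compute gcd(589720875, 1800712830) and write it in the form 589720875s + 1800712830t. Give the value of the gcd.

15

Apply Euclid's algorithm to 1800712830 and 589720875:
1800712830 = 3·589720875 + 31550205
589720875 = 18·31550205 + 21817185
31550205 = 1·21817185 + 9733020
21817185 = 2·9733020 + 2351145
9733020 = 4·2351145 + 328440
2351145 = 7·328440 + 52065
328440 = 6·52065 + 16050
52065 = 3·16050 + 3915
16050 = 4·3915 + 390
3915 = 10·390 + 15
390 = 26·15 + 0
gcd(589720875, 1800712830) = 15.
Express as a combination:
15 = 3915 − 10·390
15 = −10·16050 + 41·3915
15 = 41·52065 − 133·16050
15 = −133·328440 + 839·52065
15 = 839·2351145 − 6006·328440
15 = −6006·9733020 + 24863·2351145
15 = 24863·21817185 − 55732·9733020
15 = −55732·31550205 + 80595·21817185
15 = 80595·589720875 − 1506442·31550205
15 = −1506442·1800712830 + 4599921·589720875
So 15 = (-1506442)·1800712830 + (4599921)·589720875.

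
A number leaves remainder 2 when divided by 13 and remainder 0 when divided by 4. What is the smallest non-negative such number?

Write x = 2 + 13·k. Then 13·k ≡ 0 − 2 ≡ 2 (mod 4).
Need 13⁻¹ mod 4. Extended Euclid on (4, 1):
4 = 4×1 + 0
13⁻¹ ≡ 1 (mod 4), so k ≡ 1·2 ≡ 2 (mod 4).
x = 2 + 13·2 = 28.

28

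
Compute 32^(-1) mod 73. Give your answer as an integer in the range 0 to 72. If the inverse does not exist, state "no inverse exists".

16

Run Euclid on (73, 32):
73 = 2×32 + 9
32 = 3×9 + 5
9 = 1×5 + 4
5 = 1×4 + 1
4 = 4×1 + 0
Since gcd(32, 73) = 1, back-substitute to write 1 as a combination:
1 = 5 − 4
1 = −9 + 2·5
1 = 2·32 − 7·9
1 = −7·73 + 16·32
So 32·16 ≡ 1 (mod 73).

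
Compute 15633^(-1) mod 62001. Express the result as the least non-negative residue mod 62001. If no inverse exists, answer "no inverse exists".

Compute gcd(15633, 62001):
62001 = 3×15633 + 15102
15633 = 1×15102 + 531
15102 = 28×531 + 234
531 = 2×234 + 63
234 = 3×63 + 45
63 = 1×45 + 18
45 = 2×18 + 9
18 = 2×9 + 0
gcd(15633, 62001) = 9 ≠ 1, so 15633 has no multiplicative inverse modulo 62001.

no inverse exists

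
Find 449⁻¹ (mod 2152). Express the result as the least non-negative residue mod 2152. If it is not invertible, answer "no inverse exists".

Run Euclid on (2152, 449):
2152 = 4*449 + 356
449 = 1*356 + 93
356 = 3*93 + 77
93 = 1*77 + 16
77 = 4*16 + 13
16 = 1*13 + 3
13 = 4*3 + 1
3 = 3*1 + 0
gcd = 1, so the inverse exists. Back-substitute:
1 = 13 − 4·3
1 = −4·16 + 5·13
1 = 5·77 − 24·16
1 = −24·93 + 29·77
1 = 29·356 − 111·93
1 = −111·449 + 140·356
1 = 140·2152 − 671·449
So 449·(-671) ≡ 1 (mod 2152), and -671 ≡ 1481 (mod 2152).

1481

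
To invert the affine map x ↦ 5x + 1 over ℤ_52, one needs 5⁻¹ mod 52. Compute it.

gcd(52, 5) by repeated division:
52 = 10*5 + 2
5 = 2*2 + 1
2 = 2*1 + 0
gcd = 1, so the inverse exists. Back-substitute:
1 = 5 − 2·2
1 = −2·52 + 21·5
So 5·21 ≡ 1 (mod 52).

21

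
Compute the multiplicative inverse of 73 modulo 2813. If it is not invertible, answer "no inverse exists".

Extended Euclidean algorithm:
2813 = 38*73 + 39
73 = 1*39 + 34
39 = 1*34 + 5
34 = 6*5 + 4
5 = 1*4 + 1
4 = 4*1 + 0
The gcd is 1. Working backward:
1 = 5 − 4
1 = −34 + 7·5
1 = 7·39 − 8·34
1 = −8·73 + 15·39
1 = 15·2813 − 578·73
Thus 73·(-578) ≡ 1 (mod 2813); reducing, -578 mod 2813 = 2235.

2235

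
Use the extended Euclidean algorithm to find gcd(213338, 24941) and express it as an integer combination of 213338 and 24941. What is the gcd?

1

Repeated division:
213338 = 8×24941 + 13810
24941 = 1×13810 + 11131
13810 = 1×11131 + 2679
11131 = 4×2679 + 415
2679 = 6×415 + 189
415 = 2×189 + 37
189 = 5×37 + 4
37 = 9×4 + 1
4 = 4×1 + 0
gcd(213338, 24941) = 1.
Back-substituting:
1 = 37 − 9·4
1 = −9·189 + 46·37
1 = 46·415 − 101·189
1 = −101·2679 + 652·415
1 = 652·11131 − 2709·2679
1 = −2709·13810 + 3361·11131
1 = 3361·24941 − 6070·13810
1 = −6070·213338 + 51921·24941
So 1 = (-6070)·213338 + (51921)·24941.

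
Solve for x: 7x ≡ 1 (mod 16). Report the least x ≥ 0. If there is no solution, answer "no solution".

First find gcd(7, 16):
16 = 2·7 + 2
7 = 3·2 + 1
2 = 2·1 + 0
gcd = 1, so a unique solution mod 16 exists.
Back-substitute for the Bézout coefficients:
1 = 7 − 3·2
1 = −3·16 + 7·7
So 7·(7) ≡ 1 (mod 16), giving 7⁻¹ ≡ 7.
x ≡ 7⁻¹·1 ≡ 7·1 ≡ 7 (mod 16).

7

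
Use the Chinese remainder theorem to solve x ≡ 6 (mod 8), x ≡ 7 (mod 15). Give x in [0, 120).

22

Write x = 6 + 8·k. Then 8·k ≡ 7 − 6 ≡ 1 (mod 15).
Need 8⁻¹ mod 15. Extended Euclid on (15, 8):
15 = 1·8 + 7
8 = 1·7 + 1
7 = 7·1 + 0
Back-substitute:
1 = 8 − 7
1 = −15 + 2·8
8⁻¹ ≡ 2 (mod 15), so k ≡ 2·1 ≡ 2 (mod 15).
x = 6 + 8·2 = 22.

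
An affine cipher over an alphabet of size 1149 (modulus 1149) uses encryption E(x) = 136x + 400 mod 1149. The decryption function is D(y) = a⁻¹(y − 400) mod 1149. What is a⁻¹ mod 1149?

Run Euclid on (1149, 136):
1149 = 8·136 + 61
136 = 2·61 + 14
61 = 4·14 + 5
14 = 2·5 + 4
5 = 1·4 + 1
4 = 4·1 + 0
The gcd is 1. Working backward:
1 = 5 − 4
1 = −14 + 3·5
1 = 3·61 − 13·14
1 = −13·136 + 29·61
1 = 29·1149 − 245·136
Hence 136⁻¹ ≡ -245 ≡ 904 (mod 1149).

904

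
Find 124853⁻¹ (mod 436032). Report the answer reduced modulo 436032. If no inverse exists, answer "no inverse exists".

Extended Euclidean algorithm:
436032 = 3·124853 + 61473
124853 = 2·61473 + 1907
61473 = 32·1907 + 449
1907 = 4·449 + 111
449 = 4·111 + 5
111 = 22·5 + 1
5 = 5·1 + 0
Since gcd(124853, 436032) = 1, back-substitute to write 1 as a combination:
1 = 111 − 22·5
1 = −22·449 + 89·111
1 = 89·1907 − 378·449
1 = −378·61473 + 12185·1907
1 = 12185·124853 − 24748·61473
1 = −24748·436032 + 86429·124853
So 124853·86429 ≡ 1 (mod 436032).

86429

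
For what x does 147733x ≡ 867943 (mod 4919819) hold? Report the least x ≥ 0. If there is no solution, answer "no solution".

4368109

First find gcd(147733, 4919819):
4919819 = 33×147733 + 44630
147733 = 3×44630 + 13843
44630 = 3×13843 + 3101
13843 = 4×3101 + 1439
3101 = 2×1439 + 223
1439 = 6×223 + 101
223 = 2×101 + 21
101 = 4×21 + 17
21 = 1×17 + 4
17 = 4×4 + 1
4 = 4×1 + 0
gcd = 1, so a unique solution mod 4919819 exists.
Back-substitute for the Bézout coefficients:
1 = 17 − 4·4
1 = −4·21 + 5·17
1 = 5·101 − 24·21
1 = −24·223 + 53·101
1 = 53·1439 − 342·223
1 = −342·3101 + 737·1439
1 = 737·13843 − 3290·3101
1 = −3290·44630 + 10607·13843
1 = 10607·147733 − 35111·44630
1 = −35111·4919819 + 1169270·147733
So 147733·(1169270) ≡ 1 (mod 4919819), giving 147733⁻¹ ≡ 1169270.
x ≡ 147733⁻¹·867943 ≡ 1169270·867943 ≡ 4368109 (mod 4919819).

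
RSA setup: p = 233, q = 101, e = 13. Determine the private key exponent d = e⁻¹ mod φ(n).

14277

φ(n) = (p−1)(q−1) = 232·100 = 23200.
Need d with 13·d ≡ 1 (mod 23200). Apply the extended Euclidean algorithm:
23200 = 1784·13 + 8
13 = 1·8 + 5
8 = 1·5 + 3
5 = 1·3 + 2
3 = 1·2 + 1
2 = 2·1 + 0
Back-substitute:
1 = 3 − 2
1 = −5 + 2·3
1 = 2·8 − 3·5
1 = −3·13 + 5·8
1 = 5·23200 − 8923·13
So 13·(-8923) ≡ 1 (mod 23200), hence d ≡ -8923 ≡ 14277 (mod 23200).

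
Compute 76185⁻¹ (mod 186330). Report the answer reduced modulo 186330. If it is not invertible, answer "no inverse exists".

no inverse exists

Euclidean algorithm on 186330, 76185:
186330 = 2*76185 + 33960
76185 = 2*33960 + 8265
33960 = 4*8265 + 900
8265 = 9*900 + 165
900 = 5*165 + 75
165 = 2*75 + 15
75 = 5*15 + 0
gcd(76185, 186330) = 15 ≠ 1, so 76185 has no multiplicative inverse modulo 186330.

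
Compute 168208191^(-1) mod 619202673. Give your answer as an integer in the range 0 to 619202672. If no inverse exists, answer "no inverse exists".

no inverse exists

Euclidean algorithm on 619202673, 168208191:
619202673 = 3*168208191 + 114578100
168208191 = 1*114578100 + 53630091
114578100 = 2*53630091 + 7317918
53630091 = 7*7317918 + 2404665
7317918 = 3*2404665 + 103923
2404665 = 23*103923 + 14436
103923 = 7*14436 + 2871
14436 = 5*2871 + 81
2871 = 35*81 + 36
81 = 2*36 + 9
36 = 4*9 + 0
gcd(168208191, 619202673) = 9 ≠ 1, so 168208191 has no multiplicative inverse modulo 619202673.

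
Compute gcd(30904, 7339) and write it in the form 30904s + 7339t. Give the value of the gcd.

Repeated division:
30904 = 4*7339 + 1548
7339 = 4*1548 + 1147
1548 = 1*1147 + 401
1147 = 2*401 + 345
401 = 1*345 + 56
345 = 6*56 + 9
56 = 6*9 + 2
9 = 4*2 + 1
2 = 2*1 + 0
gcd(30904, 7339) = 1.
Working backward:
1 = 9 − 4·2
1 = −4·56 + 25·9
1 = 25·345 − 154·56
1 = −154·401 + 179·345
1 = 179·1147 − 512·401
1 = −512·1548 + 691·1147
1 = 691·7339 − 3276·1548
1 = −3276·30904 + 13795·7339
So 1 = (-3276)·30904 + (13795)·7339.

1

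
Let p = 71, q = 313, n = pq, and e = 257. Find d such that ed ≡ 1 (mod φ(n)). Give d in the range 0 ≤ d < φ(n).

φ(n) = (p−1)(q−1) = 70·312 = 21840.
Need d with 257·d ≡ 1 (mod 21840). Apply the extended Euclidean algorithm:
21840 = 84×257 + 252
257 = 1×252 + 5
252 = 50×5 + 2
5 = 2×2 + 1
2 = 2×1 + 0
Back-substitute:
1 = 5 − 2·2
1 = −2·252 + 101·5
1 = 101·257 − 103·252
1 = −103·21840 + 8753·257
So 257·8753 ≡ 1 (mod 21840), hence d = 8753.

8753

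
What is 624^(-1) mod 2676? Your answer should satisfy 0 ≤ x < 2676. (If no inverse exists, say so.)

no inverse exists

Euclidean algorithm on 2676, 624:
2676 = 4*624 + 180
624 = 3*180 + 84
180 = 2*84 + 12
84 = 7*12 + 0
The gcd is 12, not 1, hence no inverse exists.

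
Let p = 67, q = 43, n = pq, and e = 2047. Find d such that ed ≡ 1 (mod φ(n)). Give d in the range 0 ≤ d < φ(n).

φ(n) = (p−1)(q−1) = 66·42 = 2772.
Need d with 2047·d ≡ 1 (mod 2772). Apply the extended Euclidean algorithm:
2772 = 1*2047 + 725
2047 = 2*725 + 597
725 = 1*597 + 128
597 = 4*128 + 85
128 = 1*85 + 43
85 = 1*43 + 42
43 = 1*42 + 1
42 = 42*1 + 0
Back-substitute:
1 = 43 − 42
1 = −85 + 2·43
1 = 2·128 − 3·85
1 = −3·597 + 14·128
1 = 14·725 − 17·597
1 = −17·2047 + 48·725
1 = 48·2772 − 65·2047
So 2047·(-65) ≡ 1 (mod 2772), hence d ≡ -65 ≡ 2707 (mod 2772).

2707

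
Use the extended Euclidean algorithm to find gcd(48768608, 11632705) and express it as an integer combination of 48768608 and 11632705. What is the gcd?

Euclidean algorithm:
48768608 = 4·11632705 + 2237788
11632705 = 5·2237788 + 443765
2237788 = 5·443765 + 18963
443765 = 23·18963 + 7616
18963 = 2·7616 + 3731
7616 = 2·3731 + 154
3731 = 24·154 + 35
154 = 4·35 + 14
35 = 2·14 + 7
14 = 2·7 + 0
gcd(48768608, 11632705) = 7.
Express as a combination:
7 = 35 − 2·14
7 = −2·154 + 9·35
7 = 9·3731 − 218·154
7 = −218·7616 + 445·3731
7 = 445·18963 − 1108·7616
7 = −1108·443765 + 25929·18963
7 = 25929·2237788 − 130753·443765
7 = −130753·11632705 + 679694·2237788
7 = 679694·48768608 − 2849529·11632705
So 7 = (679694)·48768608 + (-2849529)·11632705.

7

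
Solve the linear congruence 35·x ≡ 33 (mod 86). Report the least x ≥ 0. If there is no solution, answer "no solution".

55

First find gcd(35, 86):
86 = 2·35 + 16
35 = 2·16 + 3
16 = 5·3 + 1
3 = 3·1 + 0
gcd = 1, so a unique solution mod 86 exists.
Back-substitute for the Bézout coefficients:
1 = 16 − 5·3
1 = −5·35 + 11·16
1 = 11·86 − 27·35
So 35·(-27) ≡ 1 (mod 86), giving 35⁻¹ ≡ 59.
x ≡ 35⁻¹·33 ≡ 59·33 ≡ 55 (mod 86).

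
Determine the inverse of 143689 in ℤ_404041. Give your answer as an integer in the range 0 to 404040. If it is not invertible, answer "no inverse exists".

Apply the Euclidean algorithm to 404041 and 143689:
404041 = 2*143689 + 116663
143689 = 1*116663 + 27026
116663 = 4*27026 + 8559
27026 = 3*8559 + 1349
8559 = 6*1349 + 465
1349 = 2*465 + 419
465 = 1*419 + 46
419 = 9*46 + 5
46 = 9*5 + 1
5 = 5*1 + 0
The gcd is 1. Working backward:
1 = 46 − 9·5
1 = −9·419 + 82·46
1 = 82·465 − 91·419
1 = −91·1349 + 264·465
1 = 264·8559 − 1675·1349
1 = −1675·27026 + 5289·8559
1 = 5289·116663 − 22831·27026
1 = −22831·143689 + 28120·116663
1 = 28120·404041 − 79071·143689
Hence 143689⁻¹ ≡ -79071 ≡ 324970 (mod 404041).

324970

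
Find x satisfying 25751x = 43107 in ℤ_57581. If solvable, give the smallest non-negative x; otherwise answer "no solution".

First find gcd(25751, 57581):
57581 = 2*25751 + 6079
25751 = 4*6079 + 1435
6079 = 4*1435 + 339
1435 = 4*339 + 79
339 = 4*79 + 23
79 = 3*23 + 10
23 = 2*10 + 3
10 = 3*3 + 1
3 = 3*1 + 0
gcd = 1, so a unique solution mod 57581 exists.
Back-substitute for the Bézout coefficients:
1 = 10 − 3·3
1 = −3·23 + 7·10
1 = 7·79 − 24·23
1 = −24·339 + 103·79
1 = 103·1435 − 436·339
1 = −436·6079 + 1847·1435
1 = 1847·25751 − 7824·6079
1 = −7824·57581 + 17495·25751
So 25751·(17495) ≡ 1 (mod 57581), giving 25751⁻¹ ≡ 17495.
x ≡ 25751⁻¹·43107 ≡ 17495·43107 ≡ 18608 (mod 57581).

18608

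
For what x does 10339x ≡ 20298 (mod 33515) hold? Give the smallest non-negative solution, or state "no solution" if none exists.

First find gcd(10339, 33515):
33515 = 3×10339 + 2498
10339 = 4×2498 + 347
2498 = 7×347 + 69
347 = 5×69 + 2
69 = 34×2 + 1
2 = 2×1 + 0
gcd = 1, so a unique solution mod 33515 exists.
Back-substitute for the Bézout coefficients:
1 = 69 − 34·2
1 = −34·347 + 171·69
1 = 171·2498 − 1231·347
1 = −1231·10339 + 5095·2498
1 = 5095·33515 − 16516·10339
So 10339·(-16516) ≡ 1 (mod 33515), giving 10339⁻¹ ≡ 16999.
x ≡ 10339⁻¹·20298 ≡ 16999·20298 ≡ 8777 (mod 33515).

8777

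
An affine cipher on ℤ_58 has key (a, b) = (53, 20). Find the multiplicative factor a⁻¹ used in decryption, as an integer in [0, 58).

Run Euclid on (58, 53):
58 = 1*53 + 5
53 = 10*5 + 3
5 = 1*3 + 2
3 = 1*2 + 1
2 = 2*1 + 0
Since gcd(53, 58) = 1, back-substitute to write 1 as a combination:
1 = 3 − 2
1 = −5 + 2·3
1 = 2·53 − 21·5
1 = −21·58 + 23·53
So 53·23 ≡ 1 (mod 58).

23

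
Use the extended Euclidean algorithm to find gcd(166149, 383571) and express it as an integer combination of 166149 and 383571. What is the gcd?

Repeated division:
383571 = 2×166149 + 51273
166149 = 3×51273 + 12330
51273 = 4×12330 + 1953
12330 = 6×1953 + 612
1953 = 3×612 + 117
612 = 5×117 + 27
117 = 4×27 + 9
27 = 3×9 + 0
gcd(166149, 383571) = 9.
Back-substituting:
9 = 117 − 4·27
9 = −4·612 + 21·117
9 = 21·1953 − 67·612
9 = −67·12330 + 423·1953
9 = 423·51273 − 1759·12330
9 = −1759·166149 + 5700·51273
9 = 5700·383571 − 13159·166149
So 9 = (5700)·383571 + (-13159)·166149.

9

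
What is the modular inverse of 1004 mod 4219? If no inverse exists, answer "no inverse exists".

3450

gcd(4219, 1004) by repeated division:
4219 = 4×1004 + 203
1004 = 4×203 + 192
203 = 1×192 + 11
192 = 17×11 + 5
11 = 2×5 + 1
5 = 5×1 + 0
Since gcd(1004, 4219) = 1, back-substitute to write 1 as a combination:
1 = 11 − 2·5
1 = −2·192 + 35·11
1 = 35·203 − 37·192
1 = −37·1004 + 183·203
1 = 183·4219 − 769·1004
So 1004·(-769) ≡ 1 (mod 4219), and -769 ≡ 3450 (mod 4219).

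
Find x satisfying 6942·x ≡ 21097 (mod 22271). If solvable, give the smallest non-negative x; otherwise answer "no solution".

First find gcd(6942, 22271):
22271 = 3*6942 + 1445
6942 = 4*1445 + 1162
1445 = 1*1162 + 283
1162 = 4*283 + 30
283 = 9*30 + 13
30 = 2*13 + 4
13 = 3*4 + 1
4 = 4*1 + 0
gcd = 1, so a unique solution mod 22271 exists.
Back-substitute for the Bézout coefficients:
1 = 13 − 3·4
1 = −3·30 + 7·13
1 = 7·283 − 66·30
1 = −66·1162 + 271·283
1 = 271·1445 − 337·1162
1 = −337·6942 + 1619·1445
1 = 1619·22271 − 5194·6942
So 6942·(-5194) ≡ 1 (mod 22271), giving 6942⁻¹ ≡ 17077.
x ≡ 6942⁻¹·21097 ≡ 17077·21097 ≡ 17773 (mod 22271).

17773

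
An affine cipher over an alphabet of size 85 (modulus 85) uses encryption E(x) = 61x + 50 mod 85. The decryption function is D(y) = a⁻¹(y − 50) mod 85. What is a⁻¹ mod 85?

Run Euclid on (85, 61):
85 = 1·61 + 24
61 = 2·24 + 13
24 = 1·13 + 11
13 = 1·11 + 2
11 = 5·2 + 1
2 = 2·1 + 0
gcd = 1, so the inverse exists. Back-substitute:
1 = 11 − 5·2
1 = −5·13 + 6·11
1 = 6·24 − 11·13
1 = −11·61 + 28·24
1 = 28·85 − 39·61
So 61·(-39) ≡ 1 (mod 85), and -39 ≡ 46 (mod 85).

46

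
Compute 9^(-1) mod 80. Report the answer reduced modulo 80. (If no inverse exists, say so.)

Apply the Euclidean algorithm to 80 and 9:
80 = 8×9 + 8
9 = 1×8 + 1
8 = 8×1 + 0
gcd = 1, so the inverse exists. Back-substitute:
1 = 9 − 8
1 = −80 + 9·9
So 9·9 ≡ 1 (mod 80).

9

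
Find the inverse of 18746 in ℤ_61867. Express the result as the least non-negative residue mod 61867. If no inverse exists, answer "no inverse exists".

Euclidean algorithm on 61867, 18746:
61867 = 3*18746 + 5629
18746 = 3*5629 + 1859
5629 = 3*1859 + 52
1859 = 35*52 + 39
52 = 1*39 + 13
39 = 3*13 + 0
The gcd is 13, not 1, hence no inverse exists.

no inverse exists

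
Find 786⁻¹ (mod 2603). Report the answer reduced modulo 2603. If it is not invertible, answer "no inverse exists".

gcd(2603, 786) by repeated division:
2603 = 3·786 + 245
786 = 3·245 + 51
245 = 4·51 + 41
51 = 1·41 + 10
41 = 4·10 + 1
10 = 10·1 + 0
The gcd is 1. Working backward:
1 = 41 − 4·10
1 = −4·51 + 5·41
1 = 5·245 − 24·51
1 = −24·786 + 77·245
1 = 77·2603 − 255·786
Thus 786·(-255) ≡ 1 (mod 2603); reducing, -255 mod 2603 = 2348.

2348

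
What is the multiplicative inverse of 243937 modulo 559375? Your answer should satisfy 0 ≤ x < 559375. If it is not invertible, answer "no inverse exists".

433623

Extended Euclidean algorithm:
559375 = 2·243937 + 71501
243937 = 3·71501 + 29434
71501 = 2·29434 + 12633
29434 = 2·12633 + 4168
12633 = 3·4168 + 129
4168 = 32·129 + 40
129 = 3·40 + 9
40 = 4·9 + 4
9 = 2·4 + 1
4 = 4·1 + 0
gcd = 1, so the inverse exists. Back-substitute:
1 = 9 − 2·4
1 = −2·40 + 9·9
1 = 9·129 − 29·40
1 = −29·4168 + 937·129
1 = 937·12633 − 2840·4168
1 = −2840·29434 + 6617·12633
1 = 6617·71501 − 16074·29434
1 = −16074·243937 + 54839·71501
1 = 54839·559375 − 125752·243937
Hence 243937⁻¹ ≡ -125752 ≡ 433623 (mod 559375).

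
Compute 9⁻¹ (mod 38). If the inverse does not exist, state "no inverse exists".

Extended Euclidean algorithm:
38 = 4*9 + 2
9 = 4*2 + 1
2 = 2*1 + 0
Since gcd(9, 38) = 1, back-substitute to write 1 as a combination:
1 = 9 − 4·2
1 = −4·38 + 17·9
So 9·17 ≡ 1 (mod 38).

17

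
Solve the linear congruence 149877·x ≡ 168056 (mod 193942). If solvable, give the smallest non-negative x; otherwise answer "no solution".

First find gcd(149877, 193942):
193942 = 1×149877 + 44065
149877 = 3×44065 + 17682
44065 = 2×17682 + 8701
17682 = 2×8701 + 280
8701 = 31×280 + 21
280 = 13×21 + 7
21 = 3×7 + 0
gcd = 7 and 7 | 168056, so solutions exist. Divide through by 7: 21411x ≡ 24008 (mod 27706).
Now find 21411⁻¹ mod 27706:
27706 = 1×21411 + 6295
21411 = 3×6295 + 2526
6295 = 2×2526 + 1243
2526 = 2×1243 + 40
1243 = 31×40 + 3
40 = 13×3 + 1
3 = 3×1 + 0
Back-substitute:
1 = 40 − 13·3
1 = −13·1243 + 404·40
1 = 404·2526 − 821·1243
1 = −821·6295 + 2046·2526
1 = 2046·21411 − 6959·6295
1 = −6959·27706 + 9005·21411
So 21411⁻¹ ≡ 9005 (mod 27706).
Then x ≡ 9005·24008 ≡ 2122 (mod 27706); the smallest non-negative solution is x = 2122.

2122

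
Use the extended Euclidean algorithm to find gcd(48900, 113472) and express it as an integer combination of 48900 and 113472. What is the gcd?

12

Euclidean algorithm:
113472 = 2*48900 + 15672
48900 = 3*15672 + 1884
15672 = 8*1884 + 600
1884 = 3*600 + 84
600 = 7*84 + 12
84 = 7*12 + 0
gcd(48900, 113472) = 12.
Working backward:
12 = 600 − 7·84
12 = −7·1884 + 22·600
12 = 22·15672 − 183·1884
12 = −183·48900 + 571·15672
12 = 571·113472 − 1325·48900
So 12 = (571)·113472 + (-1325)·48900.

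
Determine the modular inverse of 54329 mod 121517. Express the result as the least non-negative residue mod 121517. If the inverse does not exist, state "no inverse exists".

Euclidean algorithm on 121517, 54329:
121517 = 2·54329 + 12859
54329 = 4·12859 + 2893
12859 = 4·2893 + 1287
2893 = 2·1287 + 319
1287 = 4·319 + 11
319 = 29·11 + 0
The gcd is 11, not 1, hence no inverse exists.

no inverse exists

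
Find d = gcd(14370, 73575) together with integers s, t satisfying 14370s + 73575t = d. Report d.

15

Euclidean algorithm:
73575 = 5×14370 + 1725
14370 = 8×1725 + 570
1725 = 3×570 + 15
570 = 38×15 + 0
gcd(14370, 73575) = 15.
Back-substituting:
15 = 1725 − 3·570
15 = −3·14370 + 25·1725
15 = 25·73575 − 128·14370
So 15 = (25)·73575 + (-128)·14370.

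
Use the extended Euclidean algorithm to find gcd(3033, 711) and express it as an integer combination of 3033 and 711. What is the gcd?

9

Repeated division:
3033 = 4*711 + 189
711 = 3*189 + 144
189 = 1*144 + 45
144 = 3*45 + 9
45 = 5*9 + 0
gcd(3033, 711) = 9.
Working backward:
9 = 144 − 3·45
9 = −3·189 + 4·144
9 = 4·711 − 15·189
9 = −15·3033 + 64·711
So 9 = (-15)·3033 + (64)·711.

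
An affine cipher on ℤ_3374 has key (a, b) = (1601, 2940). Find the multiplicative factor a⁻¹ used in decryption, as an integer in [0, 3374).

255

gcd(3374, 1601) by repeated division:
3374 = 2*1601 + 172
1601 = 9*172 + 53
172 = 3*53 + 13
53 = 4*13 + 1
13 = 13*1 + 0
The gcd is 1. Working backward:
1 = 53 − 4·13
1 = −4·172 + 13·53
1 = 13·1601 − 121·172
1 = −121·3374 + 255·1601
So 1601·255 ≡ 1 (mod 3374).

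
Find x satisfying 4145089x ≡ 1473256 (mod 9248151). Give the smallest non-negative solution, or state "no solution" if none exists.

First find gcd(4145089, 9248151):
9248151 = 2×4145089 + 957973
4145089 = 4×957973 + 313197
957973 = 3×313197 + 18382
313197 = 17×18382 + 703
18382 = 26×703 + 104
703 = 6×104 + 79
104 = 1×79 + 25
79 = 3×25 + 4
25 = 6×4 + 1
4 = 4×1 + 0
gcd = 1, so a unique solution mod 9248151 exists.
Back-substitute for the Bézout coefficients:
1 = 25 − 6·4
1 = −6·79 + 19·25
1 = 19·104 − 25·79
1 = −25·703 + 169·104
1 = 169·18382 − 4419·703
1 = −4419·313197 + 75292·18382
1 = 75292·957973 − 230295·313197
1 = −230295·4145089 + 996472·957973
1 = 996472·9248151 − 2223239·4145089
So 4145089·(-2223239) ≡ 1 (mod 9248151), giving 4145089⁻¹ ≡ 7024912.
x ≡ 4145089⁻¹·1473256 ≡ 7024912·1473256 ≡ 8195335 (mod 9248151).

8195335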